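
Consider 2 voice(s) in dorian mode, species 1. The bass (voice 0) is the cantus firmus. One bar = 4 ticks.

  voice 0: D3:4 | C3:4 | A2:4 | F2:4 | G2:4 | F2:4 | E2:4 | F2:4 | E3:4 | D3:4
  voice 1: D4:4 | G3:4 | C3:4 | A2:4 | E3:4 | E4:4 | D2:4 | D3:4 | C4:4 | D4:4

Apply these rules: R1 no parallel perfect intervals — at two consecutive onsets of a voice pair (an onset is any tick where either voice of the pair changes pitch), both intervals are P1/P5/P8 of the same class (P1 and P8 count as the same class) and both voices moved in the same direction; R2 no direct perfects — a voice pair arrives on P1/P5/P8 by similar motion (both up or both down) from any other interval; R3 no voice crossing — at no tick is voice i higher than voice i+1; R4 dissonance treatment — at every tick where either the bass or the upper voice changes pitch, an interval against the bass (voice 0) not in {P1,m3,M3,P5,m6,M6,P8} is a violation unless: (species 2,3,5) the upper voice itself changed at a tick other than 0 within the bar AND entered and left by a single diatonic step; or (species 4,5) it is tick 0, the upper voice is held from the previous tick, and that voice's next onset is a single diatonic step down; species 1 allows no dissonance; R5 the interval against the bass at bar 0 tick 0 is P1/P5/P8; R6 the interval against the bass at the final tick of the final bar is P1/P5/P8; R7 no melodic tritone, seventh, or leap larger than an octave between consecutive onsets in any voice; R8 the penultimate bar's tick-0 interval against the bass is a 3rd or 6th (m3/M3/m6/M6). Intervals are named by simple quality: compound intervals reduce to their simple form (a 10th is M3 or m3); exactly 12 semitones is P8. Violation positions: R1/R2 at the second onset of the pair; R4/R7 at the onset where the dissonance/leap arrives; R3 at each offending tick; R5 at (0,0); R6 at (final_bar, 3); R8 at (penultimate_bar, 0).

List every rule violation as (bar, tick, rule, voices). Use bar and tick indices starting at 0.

(1, 0, R2, (0, 1))
(5, 0, R4, (0, 1))
(6, 0, R3, (0, 1))
(6, 0, R4, (0, 1))
(6, 0, R7, (1,))
(6, 1, R3, (0, 1))
(6, 2, R3, (0, 1))
(6, 3, R3, (0, 1))
(8, 0, R7, (0,))
(8, 0, R7, (1,))

bar 0: v0=D3 v1=D4 downbeat P8
bar 1: v0=C3 v1=G3 downbeat P5
bar 2: v0=A2 v1=C3 downbeat m3
bar 3: v0=F2 v1=A2 downbeat M3
bar 4: v0=G2 v1=E3 downbeat M6
bar 5: v0=F2 v1=E4 downbeat M7
bar 6: v0=E2 v1=D2 downbeat M2
bar 7: v0=F2 v1=D3 downbeat M6
bar 8: v0=E3 v1=C4 downbeat m6
bar 9: v0=D3 v1=D4 downbeat P8
  -> R2 @ bar 1 tick 0 v(0, 1): D3/D4 P8 -> C3/G3 P5 similar
  -> R4 @ bar 5 tick 0 v(0, 1): F2/E4 M7 untreated
  -> R3 @ bar 6 tick 0 v(0, 1): E2 above D2
  -> R4 @ bar 6 tick 0 v(0, 1): E2/D2 M2 untreated
  -> R7 @ bar 6 tick 0 v(1,): E4->D2 leap 26st
  -> R3 @ bar 6 tick 1 v(0, 1): E2 above D2
  -> R3 @ bar 6 tick 2 v(0, 1): E2 above D2
  -> R3 @ bar 6 tick 3 v(0, 1): E2 above D2
  -> R7 @ bar 8 tick 0 v(0,): F2->E3 leap 11st
  -> R7 @ bar 8 tick 0 v(1,): D3->C4 leap 10st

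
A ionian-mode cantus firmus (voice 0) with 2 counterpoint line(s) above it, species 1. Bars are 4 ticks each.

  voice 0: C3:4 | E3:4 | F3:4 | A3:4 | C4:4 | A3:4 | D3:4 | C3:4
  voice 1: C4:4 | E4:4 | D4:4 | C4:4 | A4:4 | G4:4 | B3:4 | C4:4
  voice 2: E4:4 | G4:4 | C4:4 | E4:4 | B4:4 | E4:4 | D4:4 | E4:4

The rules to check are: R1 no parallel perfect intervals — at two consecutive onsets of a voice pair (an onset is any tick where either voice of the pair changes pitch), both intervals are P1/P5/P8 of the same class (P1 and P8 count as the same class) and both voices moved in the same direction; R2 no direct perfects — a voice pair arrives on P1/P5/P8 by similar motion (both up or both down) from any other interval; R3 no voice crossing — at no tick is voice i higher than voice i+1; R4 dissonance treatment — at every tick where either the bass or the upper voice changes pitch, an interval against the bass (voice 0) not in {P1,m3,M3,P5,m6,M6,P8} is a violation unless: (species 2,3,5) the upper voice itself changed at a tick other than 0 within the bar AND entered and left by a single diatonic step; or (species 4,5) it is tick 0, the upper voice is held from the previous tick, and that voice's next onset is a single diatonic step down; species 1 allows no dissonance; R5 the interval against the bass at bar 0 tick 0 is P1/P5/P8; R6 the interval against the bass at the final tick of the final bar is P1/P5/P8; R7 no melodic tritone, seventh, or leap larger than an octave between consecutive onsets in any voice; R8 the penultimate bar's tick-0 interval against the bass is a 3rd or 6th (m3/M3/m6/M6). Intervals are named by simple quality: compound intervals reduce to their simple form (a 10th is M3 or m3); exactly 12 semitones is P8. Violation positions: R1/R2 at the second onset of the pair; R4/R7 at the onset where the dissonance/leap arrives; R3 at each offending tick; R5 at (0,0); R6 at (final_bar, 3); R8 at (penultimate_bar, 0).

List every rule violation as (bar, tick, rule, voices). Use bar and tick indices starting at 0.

bar 0: v0=C3 v1=C4 v2=E4 downbeat M3
bar 1: v0=E3 v1=E4 v2=G4 downbeat m3
bar 2: v0=F3 v1=D4 v2=C4 downbeat P5
bar 3: v0=A3 v1=C4 v2=E4 downbeat P5
bar 4: v0=C4 v1=A4 v2=B4 downbeat M7
bar 5: v0=A3 v1=G4 v2=E4 downbeat P5
bar 6: v0=D3 v1=B3 v2=D4 downbeat P8
bar 7: v0=C3 v1=C4 v2=E4 downbeat M3
  -> R5 @ bar 0 tick 0 v(0, 2): opens on M3
  -> R1 @ bar 1 tick 0 v(0, 1): C3/C4 P8 -> E3/E4 P8 similar
  -> R3 @ bar 2 tick 0 v(1, 2): D4 above C4
  -> R3 @ bar 2 tick 1 v(1, 2): D4 above C4
  -> R3 @ bar 2 tick 2 v(1, 2): D4 above C4
  -> R3 @ bar 2 tick 3 v(1, 2): D4 above C4
  -> R1 @ bar 3 tick 0 v(0, 2): F3/C4 P5 -> A3/E4 P5 similar
  -> R4 @ bar 4 tick 0 v(0, 2): C4/B4 M7 untreated
  -> R2 @ bar 5 tick 0 v(0, 2): C4/B4 M7 -> A3/E4 P5 similar
  -> R3 @ bar 5 tick 0 v(1, 2): G4 above E4
  -> R4 @ bar 5 tick 0 v(0, 1): A3/G4 m7 untreated
  -> R3 @ bar 5 tick 1 v(1, 2): G4 above E4
  -> R3 @ bar 5 tick 2 v(1, 2): G4 above E4
  -> R3 @ bar 5 tick 3 v(1, 2): G4 above E4
  -> R2 @ bar 6 tick 0 v(0, 2): A3/E4 P5 -> D3/D4 P8 similar
  -> R8 @ bar 6 tick 0 v(0, 2): penult P8 not 3rd/6th
  -> R6 @ bar 7 tick 3 v(0, 2): closes on M3

(0, 0, R5, (0, 2))
(1, 0, R1, (0, 1))
(2, 0, R3, (1, 2))
(2, 1, R3, (1, 2))
(2, 2, R3, (1, 2))
(2, 3, R3, (1, 2))
(3, 0, R1, (0, 2))
(4, 0, R4, (0, 2))
(5, 0, R2, (0, 2))
(5, 0, R3, (1, 2))
(5, 0, R4, (0, 1))
(5, 1, R3, (1, 2))
(5, 2, R3, (1, 2))
(5, 3, R3, (1, 2))
(6, 0, R2, (0, 2))
(6, 0, R8, (0, 2))
(7, 3, R6, (0, 2))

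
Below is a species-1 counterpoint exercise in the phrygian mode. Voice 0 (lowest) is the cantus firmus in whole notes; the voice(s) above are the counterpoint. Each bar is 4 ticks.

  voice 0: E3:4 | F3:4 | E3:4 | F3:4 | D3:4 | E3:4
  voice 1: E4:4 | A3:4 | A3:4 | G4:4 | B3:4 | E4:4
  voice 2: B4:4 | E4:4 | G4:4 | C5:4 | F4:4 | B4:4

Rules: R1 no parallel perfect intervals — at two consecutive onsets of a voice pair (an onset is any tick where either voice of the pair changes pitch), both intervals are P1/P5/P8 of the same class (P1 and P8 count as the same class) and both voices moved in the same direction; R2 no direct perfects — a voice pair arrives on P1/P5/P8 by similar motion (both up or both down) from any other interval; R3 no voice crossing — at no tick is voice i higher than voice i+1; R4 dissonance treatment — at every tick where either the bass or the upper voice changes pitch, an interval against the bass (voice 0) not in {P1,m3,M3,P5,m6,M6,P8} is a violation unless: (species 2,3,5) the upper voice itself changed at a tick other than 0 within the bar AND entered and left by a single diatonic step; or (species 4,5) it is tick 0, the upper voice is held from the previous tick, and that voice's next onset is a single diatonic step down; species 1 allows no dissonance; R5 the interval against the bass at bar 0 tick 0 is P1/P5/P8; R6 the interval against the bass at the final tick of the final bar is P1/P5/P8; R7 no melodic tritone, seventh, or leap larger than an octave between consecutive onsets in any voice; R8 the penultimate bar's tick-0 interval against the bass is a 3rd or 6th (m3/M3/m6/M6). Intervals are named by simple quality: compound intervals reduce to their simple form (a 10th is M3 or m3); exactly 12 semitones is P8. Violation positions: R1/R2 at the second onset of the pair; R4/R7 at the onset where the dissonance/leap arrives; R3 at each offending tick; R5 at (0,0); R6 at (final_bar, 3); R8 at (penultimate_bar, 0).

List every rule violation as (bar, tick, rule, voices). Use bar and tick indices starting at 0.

(1, 0, R1, (1, 2))
(1, 0, R4, (0, 2))
(2, 0, R4, (0, 1))
(3, 0, R2, (0, 2))
(3, 0, R4, (0, 1))
(3, 0, R7, (1,))
(5, 0, R2, (0, 1))
(5, 0, R2, (0, 2))
(5, 0, R2, (1, 2))
(5, 0, R7, (2,))

bar 0: v0=E3 v1=E4 v2=B4 downbeat P5
bar 1: v0=F3 v1=A3 v2=E4 downbeat M7
bar 2: v0=E3 v1=A3 v2=G4 downbeat m3
bar 3: v0=F3 v1=G4 v2=C5 downbeat P5
bar 4: v0=D3 v1=B3 v2=F4 downbeat m3
bar 5: v0=E3 v1=E4 v2=B4 downbeat P5
  -> R1 @ bar 1 tick 0 v(1, 2): E4/B4 P5 -> A3/E4 P5 similar
  -> R4 @ bar 1 tick 0 v(0, 2): F3/E4 M7 untreated
  -> R4 @ bar 2 tick 0 v(0, 1): E3/A3 P4 untreated
  -> R2 @ bar 3 tick 0 v(0, 2): E3/G4 m3 -> F3/C5 P5 similar
  -> R4 @ bar 3 tick 0 v(0, 1): F3/G4 M2 untreated
  -> R7 @ bar 3 tick 0 v(1,): A3->G4 leap 10st
  -> R2 @ bar 5 tick 0 v(0, 1): D3/B3 M6 -> E3/E4 P8 similar
  -> R2 @ bar 5 tick 0 v(0, 2): D3/F4 m3 -> E3/B4 P5 similar
  -> R2 @ bar 5 tick 0 v(1, 2): B3/F4 TT -> E4/B4 P5 similar
  -> R7 @ bar 5 tick 0 v(2,): F4->B4 leap 6st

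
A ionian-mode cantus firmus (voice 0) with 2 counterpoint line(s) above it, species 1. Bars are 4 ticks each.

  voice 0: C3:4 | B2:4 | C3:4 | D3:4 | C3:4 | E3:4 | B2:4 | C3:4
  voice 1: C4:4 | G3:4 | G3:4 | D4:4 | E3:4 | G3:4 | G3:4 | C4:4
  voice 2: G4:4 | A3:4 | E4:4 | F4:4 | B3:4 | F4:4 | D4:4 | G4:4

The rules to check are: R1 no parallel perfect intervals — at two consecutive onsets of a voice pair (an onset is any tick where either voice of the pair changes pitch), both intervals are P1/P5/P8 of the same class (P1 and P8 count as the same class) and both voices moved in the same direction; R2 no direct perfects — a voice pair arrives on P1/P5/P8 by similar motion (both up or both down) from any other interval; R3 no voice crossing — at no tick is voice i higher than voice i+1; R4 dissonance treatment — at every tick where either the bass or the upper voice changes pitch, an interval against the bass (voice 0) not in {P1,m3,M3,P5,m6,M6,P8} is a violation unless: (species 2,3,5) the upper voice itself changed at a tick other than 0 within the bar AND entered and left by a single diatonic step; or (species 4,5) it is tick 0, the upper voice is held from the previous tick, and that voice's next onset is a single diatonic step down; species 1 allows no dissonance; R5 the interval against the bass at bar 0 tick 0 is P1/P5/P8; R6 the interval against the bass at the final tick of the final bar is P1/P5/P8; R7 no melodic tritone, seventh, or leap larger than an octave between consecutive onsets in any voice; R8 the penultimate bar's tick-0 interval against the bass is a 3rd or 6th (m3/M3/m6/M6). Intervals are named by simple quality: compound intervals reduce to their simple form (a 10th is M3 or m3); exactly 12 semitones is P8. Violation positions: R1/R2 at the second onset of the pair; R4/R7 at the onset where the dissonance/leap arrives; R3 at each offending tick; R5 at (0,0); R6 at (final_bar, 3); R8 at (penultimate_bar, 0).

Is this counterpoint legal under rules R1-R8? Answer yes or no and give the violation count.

No (12 violations)

bar 0: v0=C3 v1=C4 v2=G4 (P5)
bar 1: v0=B2 v1=G3 v2=A3 (m7)
bar 2: v0=C3 v1=G3 v2=E4 (M3)
bar 3: v0=D3 v1=D4 v2=F4 (m3)
bar 4: v0=C3 v1=E3 v2=B3 (M7)
bar 5: v0=E3 v1=G3 v2=F4 (m2)
bar 6: v0=B2 v1=G3 v2=D4 (m3)
bar 7: v0=C3 v1=C4 v2=G4 (P5)
  R4 @ bar1.0: B2/A3 m7 untreated
  R7 @ bar1.0: G4->A3 leap 10st
  R2 @ bar3.0: C3/G3 P5 -> D3/D4 P8 similar
  R2 @ bar4.0: D4/F4 m3 -> E3/B3 P5 similar
  R4 @ bar4.0: C3/B3 M7 untreated
  R7 @ bar4.0: D4->E3 leap 10st
  R7 @ bar4.0: F4->B3 leap 6st
  R4 @ bar5.0: E3/F4 m2 untreated
  R7 @ bar5.0: B3->F4 leap 6st
  R1 @ bar7.0: G3/D4 P5 -> C4/G4 P5 similar
  R2 @ bar7.0: B2/G3 m6 -> C3/C4 P8 similar
  R2 @ bar7.0: B2/D4 m3 -> C3/G4 P5 similar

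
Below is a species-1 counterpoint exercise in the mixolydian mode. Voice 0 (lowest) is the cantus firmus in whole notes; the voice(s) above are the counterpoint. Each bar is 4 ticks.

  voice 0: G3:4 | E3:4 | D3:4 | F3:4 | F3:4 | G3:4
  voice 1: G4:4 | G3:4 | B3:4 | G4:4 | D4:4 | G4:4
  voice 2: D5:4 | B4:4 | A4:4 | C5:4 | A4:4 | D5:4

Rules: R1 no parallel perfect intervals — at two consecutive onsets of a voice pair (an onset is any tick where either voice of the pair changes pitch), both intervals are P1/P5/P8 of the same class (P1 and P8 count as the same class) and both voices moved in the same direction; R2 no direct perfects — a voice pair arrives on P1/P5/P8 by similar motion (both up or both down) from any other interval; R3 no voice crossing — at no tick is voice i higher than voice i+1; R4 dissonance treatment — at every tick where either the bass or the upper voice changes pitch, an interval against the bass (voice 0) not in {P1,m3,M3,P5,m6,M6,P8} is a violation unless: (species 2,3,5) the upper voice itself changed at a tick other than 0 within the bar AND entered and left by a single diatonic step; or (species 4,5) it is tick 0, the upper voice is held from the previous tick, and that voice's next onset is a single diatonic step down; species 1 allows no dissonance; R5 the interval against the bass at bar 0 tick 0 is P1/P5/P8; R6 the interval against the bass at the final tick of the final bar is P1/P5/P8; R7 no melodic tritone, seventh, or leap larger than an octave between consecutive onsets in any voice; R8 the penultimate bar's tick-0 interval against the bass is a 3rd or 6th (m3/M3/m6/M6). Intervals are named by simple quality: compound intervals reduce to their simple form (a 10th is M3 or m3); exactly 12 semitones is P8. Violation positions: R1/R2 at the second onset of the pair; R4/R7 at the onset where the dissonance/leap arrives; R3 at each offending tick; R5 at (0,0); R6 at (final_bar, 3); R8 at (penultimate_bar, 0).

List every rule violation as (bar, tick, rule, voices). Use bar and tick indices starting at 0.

(1, 0, R1, (0, 2))
(2, 0, R1, (0, 2))
(3, 0, R1, (0, 2))
(3, 0, R4, (0, 1))
(4, 0, R2, (1, 2))
(5, 0, R1, (1, 2))
(5, 0, R2, (0, 1))
(5, 0, R2, (0, 2))

bar 0: v0=G3 v1=G4 v2=D5 downbeat P5
bar 1: v0=E3 v1=G3 v2=B4 downbeat P5
bar 2: v0=D3 v1=B3 v2=A4 downbeat P5
bar 3: v0=F3 v1=G4 v2=C5 downbeat P5
bar 4: v0=F3 v1=D4 v2=A4 downbeat M3
bar 5: v0=G3 v1=G4 v2=D5 downbeat P5
  -> R1 @ bar 1 tick 0 v(0, 2): G3/D5 P5 -> E3/B4 P5 similar
  -> R1 @ bar 2 tick 0 v(0, 2): E3/B4 P5 -> D3/A4 P5 similar
  -> R1 @ bar 3 tick 0 v(0, 2): D3/A4 P5 -> F3/C5 P5 similar
  -> R4 @ bar 3 tick 0 v(0, 1): F3/G4 M2 untreated
  -> R2 @ bar 4 tick 0 v(1, 2): G4/C5 P4 -> D4/A4 P5 similar
  -> R1 @ bar 5 tick 0 v(1, 2): D4/A4 P5 -> G4/D5 P5 similar
  -> R2 @ bar 5 tick 0 v(0, 1): F3/D4 M6 -> G3/G4 P8 similar
  -> R2 @ bar 5 tick 0 v(0, 2): F3/A4 M3 -> G3/D5 P5 similar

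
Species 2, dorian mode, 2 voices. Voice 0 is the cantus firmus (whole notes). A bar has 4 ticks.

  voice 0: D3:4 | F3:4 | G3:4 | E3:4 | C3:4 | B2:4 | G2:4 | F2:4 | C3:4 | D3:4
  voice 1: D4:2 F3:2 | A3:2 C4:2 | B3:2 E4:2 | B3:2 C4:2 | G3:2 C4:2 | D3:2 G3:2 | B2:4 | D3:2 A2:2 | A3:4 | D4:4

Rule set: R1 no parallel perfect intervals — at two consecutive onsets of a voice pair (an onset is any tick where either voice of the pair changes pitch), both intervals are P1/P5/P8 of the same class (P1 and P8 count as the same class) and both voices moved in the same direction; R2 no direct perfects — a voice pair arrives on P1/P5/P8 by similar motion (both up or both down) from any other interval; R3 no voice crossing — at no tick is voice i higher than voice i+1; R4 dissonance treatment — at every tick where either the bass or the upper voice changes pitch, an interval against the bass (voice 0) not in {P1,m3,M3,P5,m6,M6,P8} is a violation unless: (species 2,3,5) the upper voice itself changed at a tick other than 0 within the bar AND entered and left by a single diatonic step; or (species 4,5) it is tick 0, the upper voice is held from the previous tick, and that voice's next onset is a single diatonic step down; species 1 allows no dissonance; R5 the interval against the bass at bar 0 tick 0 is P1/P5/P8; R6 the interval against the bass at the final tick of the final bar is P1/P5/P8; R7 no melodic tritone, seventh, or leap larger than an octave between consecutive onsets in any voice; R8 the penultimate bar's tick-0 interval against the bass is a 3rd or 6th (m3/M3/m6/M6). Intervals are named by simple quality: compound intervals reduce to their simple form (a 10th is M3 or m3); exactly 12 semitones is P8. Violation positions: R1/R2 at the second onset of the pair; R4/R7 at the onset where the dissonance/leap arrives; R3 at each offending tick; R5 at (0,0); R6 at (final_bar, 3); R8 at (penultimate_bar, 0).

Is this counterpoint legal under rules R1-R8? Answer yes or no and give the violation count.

bar 0: v0=D3 v1=D4 (P8)
bar 1: v0=F3 v1=A3 (M3)
bar 2: v0=G3 v1=B3 (M3)
bar 3: v0=E3 v1=B3 (P5)
bar 4: v0=C3 v1=G3 (P5)
bar 5: v0=B2 v1=D3 (m3)
bar 6: v0=G2 v1=B2 (M3)
bar 7: v0=F2 v1=D3 (M6)
bar 8: v0=C3 v1=A3 (M6)
bar 9: v0=D3 v1=D4 (P8)
  R2 @ bar3.0: G3/E4 M6 -> E3/B3 P5 similar
  R2 @ bar4.0: E3/C4 m6 -> C3/G3 P5 similar
  R7 @ bar5.0: C4->D3 leap 10st
  R2 @ bar9.0: C3/A3 M6 -> D3/D4 P8 similar

No (4 violations)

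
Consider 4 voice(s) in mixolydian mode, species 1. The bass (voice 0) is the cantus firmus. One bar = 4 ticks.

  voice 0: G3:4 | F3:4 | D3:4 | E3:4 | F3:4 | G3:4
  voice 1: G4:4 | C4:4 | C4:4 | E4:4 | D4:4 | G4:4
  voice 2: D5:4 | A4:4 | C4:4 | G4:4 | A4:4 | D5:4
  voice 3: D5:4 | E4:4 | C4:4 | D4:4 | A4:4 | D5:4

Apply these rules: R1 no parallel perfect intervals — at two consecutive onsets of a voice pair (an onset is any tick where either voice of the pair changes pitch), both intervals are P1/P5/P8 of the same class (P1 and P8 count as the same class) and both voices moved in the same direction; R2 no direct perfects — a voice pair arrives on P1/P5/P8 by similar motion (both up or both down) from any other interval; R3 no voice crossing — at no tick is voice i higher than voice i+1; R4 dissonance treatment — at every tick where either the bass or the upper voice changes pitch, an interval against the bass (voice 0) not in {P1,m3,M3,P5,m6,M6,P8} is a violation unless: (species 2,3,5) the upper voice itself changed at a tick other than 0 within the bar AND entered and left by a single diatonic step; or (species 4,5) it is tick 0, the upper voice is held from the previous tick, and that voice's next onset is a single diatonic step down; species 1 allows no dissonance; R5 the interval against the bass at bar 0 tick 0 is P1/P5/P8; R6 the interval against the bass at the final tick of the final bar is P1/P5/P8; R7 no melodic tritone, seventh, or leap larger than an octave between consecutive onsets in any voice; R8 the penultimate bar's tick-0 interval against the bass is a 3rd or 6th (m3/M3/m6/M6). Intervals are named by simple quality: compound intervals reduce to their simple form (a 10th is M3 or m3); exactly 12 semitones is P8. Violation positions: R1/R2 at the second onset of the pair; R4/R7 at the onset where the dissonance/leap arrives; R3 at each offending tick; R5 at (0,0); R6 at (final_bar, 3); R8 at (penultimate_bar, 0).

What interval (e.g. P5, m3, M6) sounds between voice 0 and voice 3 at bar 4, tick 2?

voice 0=F3 voice 3=A4 -> M3

M3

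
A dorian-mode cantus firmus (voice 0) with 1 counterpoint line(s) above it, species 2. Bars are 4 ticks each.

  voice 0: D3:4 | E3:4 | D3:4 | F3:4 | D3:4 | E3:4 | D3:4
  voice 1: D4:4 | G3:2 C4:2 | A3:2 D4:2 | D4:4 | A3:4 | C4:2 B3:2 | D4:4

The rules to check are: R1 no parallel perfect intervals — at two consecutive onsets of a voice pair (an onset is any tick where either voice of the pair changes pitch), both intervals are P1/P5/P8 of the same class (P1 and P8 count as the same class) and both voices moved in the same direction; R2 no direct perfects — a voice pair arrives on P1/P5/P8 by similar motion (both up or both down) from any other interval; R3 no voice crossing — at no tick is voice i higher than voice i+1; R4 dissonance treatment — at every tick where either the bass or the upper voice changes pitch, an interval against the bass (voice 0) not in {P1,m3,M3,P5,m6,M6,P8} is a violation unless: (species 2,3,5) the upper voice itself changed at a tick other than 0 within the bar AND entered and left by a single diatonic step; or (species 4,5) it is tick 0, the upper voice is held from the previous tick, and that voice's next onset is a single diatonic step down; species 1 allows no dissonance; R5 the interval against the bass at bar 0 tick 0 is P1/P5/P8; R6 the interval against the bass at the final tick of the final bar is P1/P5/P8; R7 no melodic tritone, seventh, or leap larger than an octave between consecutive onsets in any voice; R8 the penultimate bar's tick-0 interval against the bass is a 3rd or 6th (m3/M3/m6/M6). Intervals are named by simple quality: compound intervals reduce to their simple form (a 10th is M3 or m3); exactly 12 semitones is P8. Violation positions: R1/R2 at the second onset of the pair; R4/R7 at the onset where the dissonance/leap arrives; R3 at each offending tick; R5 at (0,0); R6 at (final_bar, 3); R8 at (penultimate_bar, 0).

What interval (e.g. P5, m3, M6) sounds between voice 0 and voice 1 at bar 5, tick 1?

m6

voice 0=E3 voice 1=C4 -> m6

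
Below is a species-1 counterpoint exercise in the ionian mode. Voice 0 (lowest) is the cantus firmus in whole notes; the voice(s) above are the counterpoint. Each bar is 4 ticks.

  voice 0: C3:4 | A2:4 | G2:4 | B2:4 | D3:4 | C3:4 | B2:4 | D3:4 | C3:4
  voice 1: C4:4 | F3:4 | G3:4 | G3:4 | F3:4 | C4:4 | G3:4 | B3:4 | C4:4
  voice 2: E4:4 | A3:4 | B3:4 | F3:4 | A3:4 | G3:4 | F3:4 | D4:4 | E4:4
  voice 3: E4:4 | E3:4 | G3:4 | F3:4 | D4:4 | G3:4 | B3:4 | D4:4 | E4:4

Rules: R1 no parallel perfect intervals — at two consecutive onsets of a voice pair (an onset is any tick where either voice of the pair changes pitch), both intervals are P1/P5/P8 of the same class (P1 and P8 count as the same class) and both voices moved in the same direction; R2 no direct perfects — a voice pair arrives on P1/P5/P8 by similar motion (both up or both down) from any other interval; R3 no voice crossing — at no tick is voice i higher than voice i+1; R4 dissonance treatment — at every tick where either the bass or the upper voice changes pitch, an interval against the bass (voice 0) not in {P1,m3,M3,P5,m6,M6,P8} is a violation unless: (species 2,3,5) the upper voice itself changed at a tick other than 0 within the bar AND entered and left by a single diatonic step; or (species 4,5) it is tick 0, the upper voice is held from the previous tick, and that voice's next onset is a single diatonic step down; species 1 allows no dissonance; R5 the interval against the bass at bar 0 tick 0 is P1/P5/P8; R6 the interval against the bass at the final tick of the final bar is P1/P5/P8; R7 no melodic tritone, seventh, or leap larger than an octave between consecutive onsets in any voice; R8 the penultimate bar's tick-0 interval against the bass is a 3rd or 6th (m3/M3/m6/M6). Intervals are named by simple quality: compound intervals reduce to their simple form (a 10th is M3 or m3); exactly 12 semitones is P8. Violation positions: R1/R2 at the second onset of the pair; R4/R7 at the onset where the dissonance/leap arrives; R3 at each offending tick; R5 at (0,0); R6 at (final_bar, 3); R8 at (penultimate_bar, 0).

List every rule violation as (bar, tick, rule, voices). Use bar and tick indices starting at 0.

bar 0: v0=C3 v1=C4 v2=E4 v3=E4 downbeat M3
bar 1: v0=A2 v1=F3 v2=A3 v3=E3 downbeat P5
bar 2: v0=G2 v1=G3 v2=B3 v3=G3 downbeat P8
bar 3: v0=B2 v1=G3 v2=F3 v3=F3 downbeat TT
bar 4: v0=D3 v1=F3 v2=A3 v3=D4 downbeat P8
bar 5: v0=C3 v1=C4 v2=G3 v3=G3 downbeat P5
bar 6: v0=B2 v1=G3 v2=F3 v3=B3 downbeat P8
bar 7: v0=D3 v1=B3 v2=D4 v3=D4 downbeat P8
bar 8: v0=C3 v1=C4 v2=E4 v3=E4 downbeat M3
  -> R5 @ bar 0 tick 0 v(0, 2): opens on M3
  -> R5 @ bar 0 tick 0 v(0, 3): opens on M3
  -> R2 @ bar 1 tick 0 v(0, 2): C3/E4 M3 -> A2/A3 P8 similar
  -> R2 @ bar 1 tick 0 v(0, 3): C3/E4 M3 -> A2/E3 P5 similar
  -> R3 @ bar 1 tick 0 v(2, 3): A3 above E3
  -> R3 @ bar 1 tick 1 v(2, 3): A3 above E3
  -> R3 @ bar 1 tick 2 v(2, 3): A3 above E3
  -> R3 @ bar 1 tick 3 v(2, 3): A3 above E3
  -> R2 @ bar 2 tick 0 v(1, 3): F3/E3 m2 -> G3/G3 P1 similar
  -> R3 @ bar 2 tick 0 v(2, 3): B3 above G3
  -> R3 @ bar 2 tick 1 v(2, 3): B3 above G3
  -> R3 @ bar 2 tick 2 v(2, 3): B3 above G3
  -> R3 @ bar 2 tick 3 v(2, 3): B3 above G3
  -> R2 @ bar 3 tick 0 v(2, 3): B3/G3 M3 -> F3/F3 P1 similar
  -> R3 @ bar 3 tick 0 v(1, 2): G3 above F3
  -> R4 @ bar 3 tick 0 v(0, 2): B2/F3 TT untreated
  -> R4 @ bar 3 tick 0 v(0, 3): B2/F3 TT untreated
  -> R7 @ bar 3 tick 0 v(2,): B3->F3 leap 6st
  -> R3 @ bar 3 tick 1 v(1, 2): G3 above F3
  -> R3 @ bar 3 tick 2 v(1, 2): G3 above F3
  -> R3 @ bar 3 tick 3 v(1, 2): G3 above F3
  -> R2 @ bar 4 tick 0 v(0, 2): B2/F3 TT -> D3/A3 P5 similar
  -> R2 @ bar 4 tick 0 v(0, 3): B2/F3 TT -> D3/D4 P8 similar
  -> R1 @ bar 5 tick 0 v(0, 2): D3/A3 P5 -> C3/G3 P5 similar
  -> R2 @ bar 5 tick 0 v(0, 3): D3/D4 P8 -> C3/G3 P5 similar
  -> R2 @ bar 5 tick 0 v(2, 3): A3/D4 P4 -> G3/G3 P1 similar
  -> R3 @ bar 5 tick 0 v(1, 2): C4 above G3
  -> R3 @ bar 5 tick 1 v(1, 2): C4 above G3
  -> R3 @ bar 5 tick 2 v(1, 2): C4 above G3
  -> R3 @ bar 5 tick 3 v(1, 2): C4 above G3
  -> R3 @ bar 6 tick 0 v(1, 2): G3 above F3
  -> R4 @ bar 6 tick 0 v(0, 2): B2/F3 TT untreated
  -> R3 @ bar 6 tick 1 v(1, 2): G3 above F3
  -> R3 @ bar 6 tick 2 v(1, 2): G3 above F3
  -> R3 @ bar 6 tick 3 v(1, 2): G3 above F3
  -> R1 @ bar 7 tick 0 v(0, 3): B2/B3 P8 -> D3/D4 P8 similar
  -> R2 @ bar 7 tick 0 v(0, 2): B2/F3 TT -> D3/D4 P8 similar
  -> R2 @ bar 7 tick 0 v(2, 3): F3/B3 TT -> D4/D4 P1 similar
  -> R8 @ bar 7 tick 0 v(0, 2): penult P8 not 3rd/6th
  -> R8 @ bar 7 tick 0 v(0, 3): penult P8 not 3rd/6th
  -> R1 @ bar 8 tick 0 v(2, 3): D4/D4 P1 -> E4/E4 P1 similar
  -> R6 @ bar 8 tick 3 v(0, 2): closes on M3
  -> R6 @ bar 8 tick 3 v(0, 3): closes on M3

(0, 0, R5, (0, 2))
(0, 0, R5, (0, 3))
(1, 0, R2, (0, 2))
(1, 0, R2, (0, 3))
(1, 0, R3, (2, 3))
(1, 1, R3, (2, 3))
(1, 2, R3, (2, 3))
(1, 3, R3, (2, 3))
(2, 0, R2, (1, 3))
(2, 0, R3, (2, 3))
(2, 1, R3, (2, 3))
(2, 2, R3, (2, 3))
(2, 3, R3, (2, 3))
(3, 0, R2, (2, 3))
(3, 0, R3, (1, 2))
(3, 0, R4, (0, 2))
(3, 0, R4, (0, 3))
(3, 0, R7, (2,))
(3, 1, R3, (1, 2))
(3, 2, R3, (1, 2))
(3, 3, R3, (1, 2))
(4, 0, R2, (0, 2))
(4, 0, R2, (0, 3))
(5, 0, R1, (0, 2))
(5, 0, R2, (0, 3))
(5, 0, R2, (2, 3))
(5, 0, R3, (1, 2))
(5, 1, R3, (1, 2))
(5, 2, R3, (1, 2))
(5, 3, R3, (1, 2))
(6, 0, R3, (1, 2))
(6, 0, R4, (0, 2))
(6, 1, R3, (1, 2))
(6, 2, R3, (1, 2))
(6, 3, R3, (1, 2))
(7, 0, R1, (0, 3))
(7, 0, R2, (0, 2))
(7, 0, R2, (2, 3))
(7, 0, R8, (0, 2))
(7, 0, R8, (0, 3))
(8, 0, R1, (2, 3))
(8, 3, R6, (0, 2))
(8, 3, R6, (0, 3))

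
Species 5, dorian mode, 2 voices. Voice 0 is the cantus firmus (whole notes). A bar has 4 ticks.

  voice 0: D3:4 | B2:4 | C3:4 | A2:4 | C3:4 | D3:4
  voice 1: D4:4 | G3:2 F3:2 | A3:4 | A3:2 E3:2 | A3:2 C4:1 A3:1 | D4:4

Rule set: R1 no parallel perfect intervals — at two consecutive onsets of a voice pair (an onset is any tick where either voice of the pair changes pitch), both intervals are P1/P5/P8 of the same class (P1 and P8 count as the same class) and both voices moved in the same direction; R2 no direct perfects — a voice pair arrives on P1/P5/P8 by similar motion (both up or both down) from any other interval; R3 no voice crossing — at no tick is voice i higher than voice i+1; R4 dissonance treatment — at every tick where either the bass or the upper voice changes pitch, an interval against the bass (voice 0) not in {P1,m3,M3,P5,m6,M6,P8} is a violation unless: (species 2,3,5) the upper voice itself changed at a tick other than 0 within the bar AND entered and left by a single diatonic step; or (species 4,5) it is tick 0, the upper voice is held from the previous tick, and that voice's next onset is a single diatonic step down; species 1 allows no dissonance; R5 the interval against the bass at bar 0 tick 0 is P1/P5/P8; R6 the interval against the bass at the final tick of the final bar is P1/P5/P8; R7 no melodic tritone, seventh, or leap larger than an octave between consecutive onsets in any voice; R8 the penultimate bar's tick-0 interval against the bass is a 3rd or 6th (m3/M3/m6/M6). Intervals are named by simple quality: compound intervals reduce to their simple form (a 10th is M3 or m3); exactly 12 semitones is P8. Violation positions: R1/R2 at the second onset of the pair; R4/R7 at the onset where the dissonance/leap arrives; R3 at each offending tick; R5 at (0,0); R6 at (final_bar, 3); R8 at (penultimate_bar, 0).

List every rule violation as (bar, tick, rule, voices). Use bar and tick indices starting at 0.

(1, 2, R4, (0, 1))
(5, 0, R2, (0, 1))

bar 0: v0=D3 v1=D4 downbeat P8
bar 1: v0=B2 v1=G3 downbeat m6
bar 2: v0=C3 v1=A3 downbeat M6
bar 3: v0=A2 v1=A3 downbeat P8
bar 4: v0=C3 v1=A3 downbeat M6
bar 5: v0=D3 v1=D4 downbeat P8
  -> R4 @ bar 1 tick 2 v(0, 1): B2/F3 TT untreated
  -> R2 @ bar 5 tick 0 v(0, 1): C3/A3 M6 -> D3/D4 P8 similar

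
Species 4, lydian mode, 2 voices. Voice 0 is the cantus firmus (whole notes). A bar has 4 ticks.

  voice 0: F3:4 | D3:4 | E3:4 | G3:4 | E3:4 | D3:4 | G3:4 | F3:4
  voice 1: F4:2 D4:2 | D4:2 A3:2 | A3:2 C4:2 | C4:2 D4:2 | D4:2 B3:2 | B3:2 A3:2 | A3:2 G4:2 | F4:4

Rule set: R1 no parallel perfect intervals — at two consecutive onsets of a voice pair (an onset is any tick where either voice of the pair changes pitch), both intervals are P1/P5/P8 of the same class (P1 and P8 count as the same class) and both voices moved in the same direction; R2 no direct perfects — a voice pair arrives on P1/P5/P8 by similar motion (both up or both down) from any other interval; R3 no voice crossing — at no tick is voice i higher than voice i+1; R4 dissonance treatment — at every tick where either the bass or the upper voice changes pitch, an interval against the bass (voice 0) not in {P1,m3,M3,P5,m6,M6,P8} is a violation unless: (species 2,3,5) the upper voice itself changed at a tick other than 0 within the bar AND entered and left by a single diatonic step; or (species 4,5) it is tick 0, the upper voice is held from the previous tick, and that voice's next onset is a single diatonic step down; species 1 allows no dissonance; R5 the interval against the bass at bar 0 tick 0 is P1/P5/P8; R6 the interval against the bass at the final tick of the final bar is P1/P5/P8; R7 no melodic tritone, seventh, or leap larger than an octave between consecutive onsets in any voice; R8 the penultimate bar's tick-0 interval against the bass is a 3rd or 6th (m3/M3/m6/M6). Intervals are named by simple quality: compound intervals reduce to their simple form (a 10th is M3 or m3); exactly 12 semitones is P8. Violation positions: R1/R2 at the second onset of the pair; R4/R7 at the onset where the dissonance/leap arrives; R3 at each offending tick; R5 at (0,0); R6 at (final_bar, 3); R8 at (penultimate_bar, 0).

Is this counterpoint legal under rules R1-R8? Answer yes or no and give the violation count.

bar 0: v0=F3 v1=F4 (P8)
bar 1: v0=D3 v1=D4 (P8)
bar 2: v0=E3 v1=A3 (P4)
bar 3: v0=G3 v1=C4 (P4)
bar 4: v0=E3 v1=D4 (m7)
bar 5: v0=D3 v1=B3 (M6)
bar 6: v0=G3 v1=A3 (M2)
bar 7: v0=F3 v1=F4 (P8)
  R4 @ bar2.0: E3/A3 P4 untreated
  R4 @ bar3.0: G3/C4 P4 untreated
  R4 @ bar4.0: E3/D4 m7 untreated
  R4 @ bar6.0: G3/A3 M2 untreated
  R8 @ bar6.0: penult M2 not 3rd/6th
  R7 @ bar6.2: A3->G4 leap 10st
  R1 @ bar7.0: G3/G4 P8 -> F3/F4 P8 similar

No (7 violations)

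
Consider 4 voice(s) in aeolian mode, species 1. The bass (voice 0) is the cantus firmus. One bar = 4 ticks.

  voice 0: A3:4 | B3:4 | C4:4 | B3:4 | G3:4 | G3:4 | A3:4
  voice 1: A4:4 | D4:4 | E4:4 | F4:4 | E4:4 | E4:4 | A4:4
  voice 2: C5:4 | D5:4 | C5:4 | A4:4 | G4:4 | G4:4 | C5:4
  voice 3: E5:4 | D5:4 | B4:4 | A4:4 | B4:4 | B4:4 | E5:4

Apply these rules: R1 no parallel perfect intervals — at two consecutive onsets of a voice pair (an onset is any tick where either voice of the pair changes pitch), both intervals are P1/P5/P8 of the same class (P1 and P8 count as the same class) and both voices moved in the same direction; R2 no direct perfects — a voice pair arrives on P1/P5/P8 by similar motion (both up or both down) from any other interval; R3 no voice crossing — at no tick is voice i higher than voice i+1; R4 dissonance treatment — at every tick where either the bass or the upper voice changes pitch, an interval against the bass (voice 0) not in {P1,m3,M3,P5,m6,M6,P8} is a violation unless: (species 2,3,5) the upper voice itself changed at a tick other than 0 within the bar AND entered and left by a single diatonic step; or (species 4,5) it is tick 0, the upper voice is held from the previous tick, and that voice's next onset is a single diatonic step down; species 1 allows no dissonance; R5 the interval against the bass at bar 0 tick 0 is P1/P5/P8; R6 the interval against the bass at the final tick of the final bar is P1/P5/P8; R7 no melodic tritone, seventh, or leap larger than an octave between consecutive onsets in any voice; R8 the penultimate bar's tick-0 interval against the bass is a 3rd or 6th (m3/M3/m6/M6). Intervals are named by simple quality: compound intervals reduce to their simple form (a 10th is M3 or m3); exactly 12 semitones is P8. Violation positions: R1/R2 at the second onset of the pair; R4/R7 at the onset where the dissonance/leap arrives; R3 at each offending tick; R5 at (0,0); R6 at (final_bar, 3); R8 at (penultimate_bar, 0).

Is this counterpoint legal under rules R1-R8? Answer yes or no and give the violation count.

bar 0: v0=A3 v1=A4 v2=C5 v3=E5 (P5)
bar 1: v0=B3 v1=D4 v2=D5 v3=D5 (m3)
bar 2: v0=C4 v1=E4 v2=C5 v3=B4 (M7)
bar 3: v0=B3 v1=F4 v2=A4 v3=A4 (m7)
bar 4: v0=G3 v1=E4 v2=G4 v3=B4 (M3)
bar 5: v0=G3 v1=E4 v2=G4 v3=B4 (M3)
bar 6: v0=A3 v1=A4 v2=C5 v3=E5 (P5)
  R5 @ bar0.0: opens on m3
  R2 @ bar1.0: A4/E5 P5 -> D4/D5 P8 similar
  R3 @ bar2.0: C5 above B4
  R4 @ bar2.0: C4/B4 M7 untreated
  R3 @ bar2.1: C5 above B4
  R3 @ bar2.2: C5 above B4
  R3 @ bar2.3: C5 above B4
  R2 @ bar3.0: C5/B4 m2 -> A4/A4 P1 similar
  R4 @ bar3.0: B3/F4 TT untreated
  R4 @ bar3.0: B3/A4 m7 untreated
  R4 @ bar3.0: B3/A4 m7 untreated
  R2 @ bar4.0: B3/A4 m7 -> G3/G4 P8 similar
  R8 @ bar5.0: penult P8 not 3rd/6th
  R1 @ bar6.0: E4/B4 P5 -> A4/E5 P5 similar
  R2 @ bar6.0: G3/E4 M6 -> A3/A4 P8 similar
  R2 @ bar6.0: G3/B4 M3 -> A3/E5 P5 similar
  R6 @ bar6.3: closes on m3

No (17 violations)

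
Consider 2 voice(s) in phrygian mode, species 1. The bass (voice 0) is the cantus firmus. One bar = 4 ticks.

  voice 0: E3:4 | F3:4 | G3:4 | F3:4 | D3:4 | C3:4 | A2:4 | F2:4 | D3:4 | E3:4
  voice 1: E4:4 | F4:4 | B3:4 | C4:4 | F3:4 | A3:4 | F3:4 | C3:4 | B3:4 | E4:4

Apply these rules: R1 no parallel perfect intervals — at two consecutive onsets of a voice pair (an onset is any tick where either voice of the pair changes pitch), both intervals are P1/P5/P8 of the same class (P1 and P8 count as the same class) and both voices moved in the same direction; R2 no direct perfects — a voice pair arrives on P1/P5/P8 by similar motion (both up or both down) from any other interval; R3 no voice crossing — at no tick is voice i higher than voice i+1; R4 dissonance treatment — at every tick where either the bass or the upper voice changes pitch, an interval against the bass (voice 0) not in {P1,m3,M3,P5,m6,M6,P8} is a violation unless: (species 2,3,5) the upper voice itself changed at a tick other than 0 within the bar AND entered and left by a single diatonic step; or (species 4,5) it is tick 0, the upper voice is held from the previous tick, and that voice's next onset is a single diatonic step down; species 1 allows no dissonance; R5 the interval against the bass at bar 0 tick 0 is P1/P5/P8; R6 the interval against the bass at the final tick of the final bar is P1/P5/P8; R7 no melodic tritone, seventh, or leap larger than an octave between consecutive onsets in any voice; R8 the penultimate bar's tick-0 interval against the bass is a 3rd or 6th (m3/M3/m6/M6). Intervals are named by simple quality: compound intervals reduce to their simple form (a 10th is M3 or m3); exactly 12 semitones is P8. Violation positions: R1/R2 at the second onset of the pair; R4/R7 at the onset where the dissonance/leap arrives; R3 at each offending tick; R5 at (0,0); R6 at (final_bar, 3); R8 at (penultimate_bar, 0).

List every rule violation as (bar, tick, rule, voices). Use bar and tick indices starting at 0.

bar 0: v0=E3 v1=E4 downbeat P8
bar 1: v0=F3 v1=F4 downbeat P8
bar 2: v0=G3 v1=B3 downbeat M3
bar 3: v0=F3 v1=C4 downbeat P5
bar 4: v0=D3 v1=F3 downbeat m3
bar 5: v0=C3 v1=A3 downbeat M6
bar 6: v0=A2 v1=F3 downbeat m6
bar 7: v0=F2 v1=C3 downbeat P5
bar 8: v0=D3 v1=B3 downbeat M6
bar 9: v0=E3 v1=E4 downbeat P8
  -> R1 @ bar 1 tick 0 v(0, 1): E3/E4 P8 -> F3/F4 P8 similar
  -> R7 @ bar 2 tick 0 v(1,): F4->B3 leap 6st
  -> R2 @ bar 7 tick 0 v(0, 1): A2/F3 m6 -> F2/C3 P5 similar
  -> R7 @ bar 8 tick 0 v(1,): C3->B3 leap 11st
  -> R2 @ bar 9 tick 0 v(0, 1): D3/B3 M6 -> E3/E4 P8 similar

(1, 0, R1, (0, 1))
(2, 0, R7, (1,))
(7, 0, R2, (0, 1))
(8, 0, R7, (1,))
(9, 0, R2, (0, 1))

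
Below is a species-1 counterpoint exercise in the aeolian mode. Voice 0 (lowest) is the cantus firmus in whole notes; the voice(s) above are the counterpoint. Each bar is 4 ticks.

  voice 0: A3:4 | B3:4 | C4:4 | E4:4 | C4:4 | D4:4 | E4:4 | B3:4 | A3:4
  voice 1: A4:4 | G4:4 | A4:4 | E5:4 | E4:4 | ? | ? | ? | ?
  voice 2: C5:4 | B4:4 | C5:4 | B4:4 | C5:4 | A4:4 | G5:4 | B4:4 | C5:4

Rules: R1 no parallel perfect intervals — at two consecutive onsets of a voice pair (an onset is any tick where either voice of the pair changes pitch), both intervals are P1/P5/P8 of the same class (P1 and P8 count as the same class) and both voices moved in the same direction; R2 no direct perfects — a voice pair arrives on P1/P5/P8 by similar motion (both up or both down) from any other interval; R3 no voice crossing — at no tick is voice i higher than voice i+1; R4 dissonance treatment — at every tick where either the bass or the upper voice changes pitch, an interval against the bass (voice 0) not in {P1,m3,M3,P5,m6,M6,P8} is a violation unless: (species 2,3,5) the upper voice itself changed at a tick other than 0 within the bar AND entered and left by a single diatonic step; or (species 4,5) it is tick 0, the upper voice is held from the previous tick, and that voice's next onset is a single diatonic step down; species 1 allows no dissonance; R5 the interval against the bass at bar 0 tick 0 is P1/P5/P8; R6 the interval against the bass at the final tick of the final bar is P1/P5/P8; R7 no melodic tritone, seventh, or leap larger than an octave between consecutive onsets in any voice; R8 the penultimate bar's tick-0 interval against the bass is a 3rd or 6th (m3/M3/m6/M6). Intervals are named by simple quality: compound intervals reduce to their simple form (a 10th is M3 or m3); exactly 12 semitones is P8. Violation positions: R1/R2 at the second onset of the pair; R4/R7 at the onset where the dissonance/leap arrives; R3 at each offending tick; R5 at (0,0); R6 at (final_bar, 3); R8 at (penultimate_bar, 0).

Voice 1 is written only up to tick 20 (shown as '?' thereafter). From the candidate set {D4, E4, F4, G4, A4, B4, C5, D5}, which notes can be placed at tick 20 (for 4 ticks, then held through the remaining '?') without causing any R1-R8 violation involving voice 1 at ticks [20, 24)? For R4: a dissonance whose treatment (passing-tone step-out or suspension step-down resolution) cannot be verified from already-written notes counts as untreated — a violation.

D4: violates R2
E4: violates R4
F4: legal
G4: violates R4
A4: violates R2
B4: violates R3
C5: violates R3,R4
D5: violates R2,R3,R7

{F4}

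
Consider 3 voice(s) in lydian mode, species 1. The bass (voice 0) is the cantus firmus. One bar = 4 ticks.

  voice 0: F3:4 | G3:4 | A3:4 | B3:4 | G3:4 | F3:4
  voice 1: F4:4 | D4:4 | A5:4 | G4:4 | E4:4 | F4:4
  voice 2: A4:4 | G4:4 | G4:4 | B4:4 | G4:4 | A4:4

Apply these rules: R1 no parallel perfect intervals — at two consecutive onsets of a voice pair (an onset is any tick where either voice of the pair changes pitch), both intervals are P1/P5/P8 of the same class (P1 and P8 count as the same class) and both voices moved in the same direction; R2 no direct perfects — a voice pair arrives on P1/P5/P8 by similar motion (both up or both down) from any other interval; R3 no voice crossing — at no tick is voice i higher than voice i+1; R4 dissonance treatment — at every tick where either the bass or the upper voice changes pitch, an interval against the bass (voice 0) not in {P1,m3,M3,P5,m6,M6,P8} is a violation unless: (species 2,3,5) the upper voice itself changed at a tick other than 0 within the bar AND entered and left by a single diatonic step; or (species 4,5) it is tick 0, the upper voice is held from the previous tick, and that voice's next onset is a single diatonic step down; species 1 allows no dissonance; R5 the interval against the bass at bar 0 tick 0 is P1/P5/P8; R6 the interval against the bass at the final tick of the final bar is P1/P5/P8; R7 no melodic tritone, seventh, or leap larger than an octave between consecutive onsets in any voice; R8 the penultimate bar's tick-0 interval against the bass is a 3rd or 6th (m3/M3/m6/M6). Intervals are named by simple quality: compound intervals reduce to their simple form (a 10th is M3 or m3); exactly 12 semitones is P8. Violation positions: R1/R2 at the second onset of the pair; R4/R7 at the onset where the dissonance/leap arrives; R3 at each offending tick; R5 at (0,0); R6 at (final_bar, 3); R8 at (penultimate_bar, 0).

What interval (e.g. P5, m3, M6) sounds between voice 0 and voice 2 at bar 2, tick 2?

m7

voice 0=A3 voice 2=G4 -> m7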